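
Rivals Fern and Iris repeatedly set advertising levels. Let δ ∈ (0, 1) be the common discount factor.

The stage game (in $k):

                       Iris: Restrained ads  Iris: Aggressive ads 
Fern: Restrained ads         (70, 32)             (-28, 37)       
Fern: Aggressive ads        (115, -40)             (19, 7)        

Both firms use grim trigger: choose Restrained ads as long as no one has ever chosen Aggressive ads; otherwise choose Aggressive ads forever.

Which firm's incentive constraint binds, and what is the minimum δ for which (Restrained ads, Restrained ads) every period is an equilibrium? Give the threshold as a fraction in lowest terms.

Fern's threshold: (115−70)/(115−19) = 15/32.
Iris's threshold: (37−32)/(37−7) = 1/6.
15/32 > 1/6, so Fern binds and δ* = 15/32.

Fern; δ ≥ 15/32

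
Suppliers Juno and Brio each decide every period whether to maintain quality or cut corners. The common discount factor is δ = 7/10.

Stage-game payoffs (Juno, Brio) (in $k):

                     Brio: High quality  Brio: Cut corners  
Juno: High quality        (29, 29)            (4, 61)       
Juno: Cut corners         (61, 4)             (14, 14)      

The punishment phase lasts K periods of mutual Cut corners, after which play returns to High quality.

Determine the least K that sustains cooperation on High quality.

No profitable deviation requires (29−14)(δ+…+δ^K) ≥ 61−29, i.e. δ+…+δ^K ≥ 32/15 ≈ 2.1333.
With δ = 7/10, the partial sums are K=1: 0.7000, K=2: 1.1900, …, K=5: 1.9412, K=6: 2.0588, K=7: 2.1412.
K = 7 is the first length at which the sum reaches 2.1333.

7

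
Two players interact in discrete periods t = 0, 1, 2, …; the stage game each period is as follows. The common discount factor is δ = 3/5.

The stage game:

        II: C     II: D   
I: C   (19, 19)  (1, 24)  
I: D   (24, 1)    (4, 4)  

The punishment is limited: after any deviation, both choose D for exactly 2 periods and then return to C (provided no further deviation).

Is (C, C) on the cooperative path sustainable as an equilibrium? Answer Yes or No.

Yes

IC: δ+…+δ^2 ≥ (24−19)/(19−4) = 1/3.
At δ = 3/5: partial sum = 0.9600 ≥ 0.3333. Cooperation sustainable.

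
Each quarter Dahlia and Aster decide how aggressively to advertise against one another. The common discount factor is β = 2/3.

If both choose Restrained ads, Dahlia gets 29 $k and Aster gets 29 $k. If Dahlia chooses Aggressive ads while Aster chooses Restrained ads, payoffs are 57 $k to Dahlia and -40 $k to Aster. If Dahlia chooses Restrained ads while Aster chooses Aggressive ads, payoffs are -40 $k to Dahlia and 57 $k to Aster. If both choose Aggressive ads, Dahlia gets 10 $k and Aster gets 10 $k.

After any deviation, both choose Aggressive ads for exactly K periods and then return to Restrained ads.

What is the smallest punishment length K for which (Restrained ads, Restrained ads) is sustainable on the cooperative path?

No profitable deviation requires (29−10)(β+…+β^K) ≥ 57−29, i.e. β+…+β^K ≥ 28/19 ≈ 1.4737.
With β = 2/3, the partial sums are K=1: 0.6667, K=2: 1.1111, K=3: 1.4074, K=4: 1.6049.
K = 4 is the first length at which the sum reaches 1.4737.

4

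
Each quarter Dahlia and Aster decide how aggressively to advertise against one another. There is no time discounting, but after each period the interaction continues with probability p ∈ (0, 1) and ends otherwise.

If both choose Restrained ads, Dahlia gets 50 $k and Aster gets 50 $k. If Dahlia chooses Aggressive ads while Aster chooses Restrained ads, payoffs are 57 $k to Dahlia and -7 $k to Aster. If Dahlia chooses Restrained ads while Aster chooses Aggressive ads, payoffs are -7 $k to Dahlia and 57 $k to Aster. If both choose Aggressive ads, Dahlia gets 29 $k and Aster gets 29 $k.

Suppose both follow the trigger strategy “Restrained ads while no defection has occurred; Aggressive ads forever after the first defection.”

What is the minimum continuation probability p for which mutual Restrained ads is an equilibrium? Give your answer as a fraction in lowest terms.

1/4

Expected cooperation value is 50 + p·50 + p²·50 + … = 50/(1−p); deviation gives 57 + p·29/(1−p).
50 ≥ 57(1−p) + 29p ⇒ 28p ≥ 7 ⇒ p ≥ 7/28 = 1/4.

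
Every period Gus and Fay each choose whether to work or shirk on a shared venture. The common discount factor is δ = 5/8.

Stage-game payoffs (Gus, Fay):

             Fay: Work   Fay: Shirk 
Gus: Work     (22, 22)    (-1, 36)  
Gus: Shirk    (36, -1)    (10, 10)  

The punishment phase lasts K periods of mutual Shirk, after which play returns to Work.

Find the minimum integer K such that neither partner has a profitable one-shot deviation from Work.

Need Σ_{k=1}^{K} δ^k ≥ (36−22)/(22−10) = 1.1667 at δ = 5/8.
At K = 2 the sum is 1.0156 < 1.1667; at K = 3 it is 1.2598 ≥ 1.1667.
So the minimum punishment length is K = 3.

3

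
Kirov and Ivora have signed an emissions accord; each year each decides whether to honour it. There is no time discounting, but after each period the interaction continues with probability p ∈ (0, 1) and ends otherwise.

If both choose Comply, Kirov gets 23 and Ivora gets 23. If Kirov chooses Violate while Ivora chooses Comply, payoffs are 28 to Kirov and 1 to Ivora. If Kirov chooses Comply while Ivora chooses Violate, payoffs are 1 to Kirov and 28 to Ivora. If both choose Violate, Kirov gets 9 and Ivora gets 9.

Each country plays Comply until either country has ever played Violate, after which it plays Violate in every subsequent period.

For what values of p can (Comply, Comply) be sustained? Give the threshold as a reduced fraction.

5/19

Expected cooperation value is 23 + p·23 + p²·23 + … = 23/(1−p); deviation gives 28 + p·9/(1−p).
23 ≥ 28(1−p) + 9p ⇒ 19p ≥ 5 ⇒ p ≥ 5/19.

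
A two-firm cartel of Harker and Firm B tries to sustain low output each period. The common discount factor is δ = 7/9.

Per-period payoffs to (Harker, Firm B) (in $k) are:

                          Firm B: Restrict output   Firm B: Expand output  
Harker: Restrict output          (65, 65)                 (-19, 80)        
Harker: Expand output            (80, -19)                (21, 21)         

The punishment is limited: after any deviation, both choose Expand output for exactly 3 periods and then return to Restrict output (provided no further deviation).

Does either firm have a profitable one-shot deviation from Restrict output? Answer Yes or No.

No

A one-shot deviation gives 80 now, then 21 for 3 periods, then back to 65.
Gain from deviating: (80−65) today; loss: (65−21) in each of the next 3 periods.
No-deviation condition: (65−21)(δ+…+δ^3) ≥ 80−65, i.e. δ+…+δ^3 ≥ 15/44.
At δ = 7/9: δ+…+δ^3 = 1.8532 ≥ 0.3409.
So cooperation is sustainable.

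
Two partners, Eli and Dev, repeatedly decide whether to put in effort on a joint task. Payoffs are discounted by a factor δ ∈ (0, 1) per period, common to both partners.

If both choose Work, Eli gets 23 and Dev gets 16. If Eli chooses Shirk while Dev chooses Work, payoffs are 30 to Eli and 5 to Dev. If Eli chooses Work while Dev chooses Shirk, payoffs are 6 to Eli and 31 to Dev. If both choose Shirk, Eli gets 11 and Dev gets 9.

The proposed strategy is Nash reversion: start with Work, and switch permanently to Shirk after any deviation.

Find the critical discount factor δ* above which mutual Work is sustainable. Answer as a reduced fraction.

15/22

Eli's threshold: (30−23)/(30−11) = 7/19.
Dev's threshold: (31−16)/(31−9) = 15/22.
7/19 < 15/22, so Dev binds and δ* = 15/22.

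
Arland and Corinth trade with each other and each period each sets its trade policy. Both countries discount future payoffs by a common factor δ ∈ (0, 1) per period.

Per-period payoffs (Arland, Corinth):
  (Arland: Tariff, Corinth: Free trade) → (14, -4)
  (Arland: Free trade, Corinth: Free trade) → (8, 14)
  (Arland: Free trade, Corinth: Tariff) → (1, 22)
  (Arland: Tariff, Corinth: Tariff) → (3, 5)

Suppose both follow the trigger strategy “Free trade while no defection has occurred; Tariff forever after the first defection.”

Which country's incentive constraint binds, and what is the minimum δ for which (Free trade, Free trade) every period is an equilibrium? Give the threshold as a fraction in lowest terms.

Arland: cooperation gives 8 each period; deviation gives 14 once then 3 forever.
  8/(1−δ) ≥ 14 + 3δ/(1−δ) ⇒ δ ≥ 6/11.
Corinth: cooperation gives 14 each period; deviation gives 22 once then 5 forever.
  δ ≥ 8/17.
Both must hold, so the binding constraint is Arland's: δ ≥ 6/11.

Arland; δ ≥ 6/11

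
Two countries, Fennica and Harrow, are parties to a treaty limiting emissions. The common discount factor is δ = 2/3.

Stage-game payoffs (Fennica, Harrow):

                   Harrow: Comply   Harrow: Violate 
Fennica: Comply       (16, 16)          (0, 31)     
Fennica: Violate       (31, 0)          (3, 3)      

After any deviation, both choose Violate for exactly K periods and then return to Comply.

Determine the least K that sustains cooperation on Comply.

3

No profitable deviation requires (16−3)(δ+…+δ^K) ≥ 31−16, i.e. δ+…+δ^K ≥ 15/13 ≈ 1.1538.
With δ = 2/3, the partial sums are K=1: 0.6667, K=2: 1.1111, K=3: 1.4074.
K = 3 is the first length at which the sum reaches 1.1538.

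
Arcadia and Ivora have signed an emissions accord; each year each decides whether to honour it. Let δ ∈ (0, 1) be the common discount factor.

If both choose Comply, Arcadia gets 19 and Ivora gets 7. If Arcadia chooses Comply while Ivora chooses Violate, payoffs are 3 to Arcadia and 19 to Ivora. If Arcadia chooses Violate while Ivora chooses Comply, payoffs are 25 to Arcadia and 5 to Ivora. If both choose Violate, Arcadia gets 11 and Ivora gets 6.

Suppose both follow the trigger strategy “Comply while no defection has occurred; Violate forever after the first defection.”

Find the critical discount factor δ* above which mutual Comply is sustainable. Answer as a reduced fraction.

12/13

For Arcadia: deviation gain 25−19 = 6, per-period punishment loss 19−11 = 8. IC gives δ ≥ 6/14 = 3/7.
For Ivora: gain 12, loss 1 per period, so δ ≥ 12/13.
The tighter constraint is Ivora's, so cooperation needs δ ≥ 12/13.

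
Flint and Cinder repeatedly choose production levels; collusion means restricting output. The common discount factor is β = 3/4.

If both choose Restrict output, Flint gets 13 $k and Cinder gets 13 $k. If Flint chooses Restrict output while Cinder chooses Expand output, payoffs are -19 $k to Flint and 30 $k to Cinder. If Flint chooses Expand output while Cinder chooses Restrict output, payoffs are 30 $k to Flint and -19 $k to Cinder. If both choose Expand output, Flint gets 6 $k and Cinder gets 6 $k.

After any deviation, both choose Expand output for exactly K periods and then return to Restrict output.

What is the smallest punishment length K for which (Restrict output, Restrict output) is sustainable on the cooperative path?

No profitable deviation requires (13−6)(β+…+β^K) ≥ 30−13, i.e. β+…+β^K ≥ 17/7 ≈ 2.4286.
With β = 3/4, the partial sums are K=1: 0.7500, K=2: 1.3125, K=3: 1.7344, K=4: 2.0508, K=5: 2.2881, K=6: 2.4661.
K = 6 is the first length at which the sum reaches 2.4286.

6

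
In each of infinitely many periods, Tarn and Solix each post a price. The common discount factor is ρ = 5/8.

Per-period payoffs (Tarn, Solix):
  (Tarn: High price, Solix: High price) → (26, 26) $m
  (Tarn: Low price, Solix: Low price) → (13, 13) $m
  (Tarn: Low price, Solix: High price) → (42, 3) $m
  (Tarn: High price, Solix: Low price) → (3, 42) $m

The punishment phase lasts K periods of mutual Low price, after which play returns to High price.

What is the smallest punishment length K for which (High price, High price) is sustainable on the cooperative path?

3

No profitable deviation requires (26−13)(ρ+…+ρ^K) ≥ 42−26, i.e. ρ+…+ρ^K ≥ 16/13 ≈ 1.2308.
With ρ = 5/8, the partial sums are K=1: 0.6250, K=2: 1.0156, K=3: 1.2598.
K = 3 is the first length at which the sum reaches 1.2308.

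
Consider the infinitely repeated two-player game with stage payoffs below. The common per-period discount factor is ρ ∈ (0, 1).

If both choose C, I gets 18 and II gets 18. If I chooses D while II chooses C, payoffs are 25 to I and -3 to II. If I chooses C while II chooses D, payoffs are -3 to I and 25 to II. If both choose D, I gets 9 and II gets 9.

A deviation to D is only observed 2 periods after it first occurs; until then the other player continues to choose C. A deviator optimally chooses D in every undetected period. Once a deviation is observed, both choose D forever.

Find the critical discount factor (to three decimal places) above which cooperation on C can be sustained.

0.661

The best deviation is to choose D for all 2 undetected periods, earning 25 each, then 9 forever once detected.
Deviation value: 25(1−ρ^2)/(1−ρ) + 9ρ^2/(1−ρ); cooperation value: 18/(1−ρ).
IC: 18 ≥ 25(1−ρ^2) + 9ρ^2 = 25 − 16ρ^2.
So ρ^2 ≥ 7/16, giving ρ ≥ (7/16)^(1/2) ≈ 0.661.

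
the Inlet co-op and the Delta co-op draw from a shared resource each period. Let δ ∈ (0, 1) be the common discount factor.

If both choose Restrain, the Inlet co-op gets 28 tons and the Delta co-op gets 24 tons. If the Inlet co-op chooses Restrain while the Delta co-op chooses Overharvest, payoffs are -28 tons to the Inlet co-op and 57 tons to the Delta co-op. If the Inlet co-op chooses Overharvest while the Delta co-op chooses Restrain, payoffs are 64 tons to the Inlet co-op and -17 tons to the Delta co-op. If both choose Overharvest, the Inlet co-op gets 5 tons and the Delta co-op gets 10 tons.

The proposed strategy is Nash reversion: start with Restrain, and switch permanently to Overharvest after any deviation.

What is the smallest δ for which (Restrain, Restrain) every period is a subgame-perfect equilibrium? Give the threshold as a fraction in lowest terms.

For the Inlet co-op: deviation gain 64−28 = 36, per-period punishment loss 28−5 = 23. IC gives δ ≥ 36/59.
For the Delta co-op: gain 33, loss 14 per period, so δ ≥ 33/47.
The tighter constraint is the Delta co-op's, so cooperation needs δ ≥ 33/47.

33/47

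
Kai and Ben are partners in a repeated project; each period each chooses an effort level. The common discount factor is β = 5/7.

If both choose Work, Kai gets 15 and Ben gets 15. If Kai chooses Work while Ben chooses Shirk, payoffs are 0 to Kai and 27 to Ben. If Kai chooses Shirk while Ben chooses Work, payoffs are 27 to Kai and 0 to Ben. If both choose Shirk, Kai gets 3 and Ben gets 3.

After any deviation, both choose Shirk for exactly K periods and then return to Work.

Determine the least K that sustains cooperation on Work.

Need Σ_{k=1}^{K} β^k ≥ (27−15)/(15−3) = 1.0000 at β = 5/7.
At K = 1 the sum is 0.7143 < 1.0000; at K = 2 it is 1.2245 ≥ 1.0000.
So the minimum punishment length is K = 2.

2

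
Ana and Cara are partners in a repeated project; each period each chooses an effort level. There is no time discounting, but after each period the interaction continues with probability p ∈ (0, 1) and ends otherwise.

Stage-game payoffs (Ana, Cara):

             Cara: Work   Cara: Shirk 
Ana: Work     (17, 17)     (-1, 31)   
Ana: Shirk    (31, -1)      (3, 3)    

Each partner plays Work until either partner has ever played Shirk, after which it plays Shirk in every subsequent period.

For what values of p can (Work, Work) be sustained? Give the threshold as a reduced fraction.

1/2

Expected cooperation value is 17 + p·17 + p²·17 + … = 17/(1−p); deviation gives 31 + p·3/(1−p).
17 ≥ 31(1−p) + 3p ⇒ 28p ≥ 14 ⇒ p ≥ 14/28 = 1/2.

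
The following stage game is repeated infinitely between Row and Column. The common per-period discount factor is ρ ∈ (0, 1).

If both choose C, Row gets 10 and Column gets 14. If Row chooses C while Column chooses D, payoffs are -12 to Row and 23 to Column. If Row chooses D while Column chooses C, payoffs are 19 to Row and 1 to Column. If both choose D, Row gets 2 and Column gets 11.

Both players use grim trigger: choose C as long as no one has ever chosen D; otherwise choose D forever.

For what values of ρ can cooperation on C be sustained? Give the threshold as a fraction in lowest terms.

Row: cooperation gives 10 each period; deviation gives 19 once then 2 forever.
  10/(1−ρ) ≥ 19 + 2ρ/(1−ρ) ⇒ ρ ≥ 9/17.
Column: cooperation gives 14 each period; deviation gives 23 once then 11 forever.
  ρ ≥ 9/12 = 3/4.
Both must hold, so the binding constraint is Column's: ρ ≥ 3/4.

3/4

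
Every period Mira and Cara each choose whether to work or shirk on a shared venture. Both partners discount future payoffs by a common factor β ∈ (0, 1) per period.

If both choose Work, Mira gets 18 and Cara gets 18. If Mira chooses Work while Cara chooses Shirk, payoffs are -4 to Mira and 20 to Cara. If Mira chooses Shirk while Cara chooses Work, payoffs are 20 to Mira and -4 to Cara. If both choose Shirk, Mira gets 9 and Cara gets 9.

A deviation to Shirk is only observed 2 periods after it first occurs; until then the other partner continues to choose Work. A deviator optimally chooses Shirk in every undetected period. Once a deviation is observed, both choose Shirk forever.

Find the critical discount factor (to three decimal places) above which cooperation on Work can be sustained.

0.426

Deviating for the 2 undetected periods gains 20−18 = 2 per period over cooperation, then loses 18−9 = 9 per period forever once punishment starts.
Gain: 2(1 + β + … + β^1); loss: 9·β^2/(1−β).
No profitable deviation ⇔ 2(1−β^2) ≤ 9·β^2, i.e. β^2 ≥ 2/(2+9) = 2/11.
Hence β ≥ (2/11)^(1/2) ≈ 0.426.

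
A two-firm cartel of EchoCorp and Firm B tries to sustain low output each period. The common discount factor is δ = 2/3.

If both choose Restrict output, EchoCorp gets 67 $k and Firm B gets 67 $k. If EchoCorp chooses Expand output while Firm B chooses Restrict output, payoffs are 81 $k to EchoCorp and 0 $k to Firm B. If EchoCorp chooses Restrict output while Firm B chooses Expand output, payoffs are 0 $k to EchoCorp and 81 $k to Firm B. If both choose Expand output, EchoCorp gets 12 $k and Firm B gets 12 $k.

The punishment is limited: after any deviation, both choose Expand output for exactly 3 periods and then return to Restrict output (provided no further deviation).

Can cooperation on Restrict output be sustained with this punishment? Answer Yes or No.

Yes

Comparing payoff streams over the 4 periods until play realigns: cooperate → 67(1+δ+…+δ^3); deviate → 81 + 12(δ+…+δ^3).
Cooperation is sustained iff (67−12)(δ+…+δ^3) ≥ 81−67.
δ+…+δ^3 = 2/3·(1−(2/3)^3)/(1−2/3) = 1.4074, and (81−67)/(67−12) = 0.2545.
1.4074 ≥ 0.2545, so cooperation is sustainable.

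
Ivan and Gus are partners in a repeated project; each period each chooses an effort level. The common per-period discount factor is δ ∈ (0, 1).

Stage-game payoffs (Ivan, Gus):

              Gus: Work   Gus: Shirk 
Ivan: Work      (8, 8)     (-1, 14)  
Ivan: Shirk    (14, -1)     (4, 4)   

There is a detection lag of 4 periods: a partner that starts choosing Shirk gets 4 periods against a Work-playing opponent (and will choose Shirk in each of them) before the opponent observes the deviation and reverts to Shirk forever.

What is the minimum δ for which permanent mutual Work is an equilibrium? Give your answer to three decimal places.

A deviator earns 14 for 4 periods, then 4 forever; cooperating earns 8 forever. Multiplying the IC by (1−δ):
8 ≥ 14(1−δ^4) + 4δ^4, so 10·δ^4 ≥ 6 and δ^4 ≥ 3/5.
δ ≥ (3/5)^(1/4) ≈ 0.880.

0.880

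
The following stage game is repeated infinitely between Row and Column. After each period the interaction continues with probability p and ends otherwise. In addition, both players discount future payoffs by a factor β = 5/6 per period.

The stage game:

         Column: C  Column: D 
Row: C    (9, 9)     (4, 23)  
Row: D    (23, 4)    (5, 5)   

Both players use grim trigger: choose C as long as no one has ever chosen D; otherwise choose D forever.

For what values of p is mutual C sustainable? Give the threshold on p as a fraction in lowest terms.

With continuation probability p and discount β, the effective per-period discount factor is βp.
Grim-trigger IC: βp ≥ (23−9)/(23−5) = 7/9.
So p ≥ (7/9)/(5/6) = 14/15.

14/15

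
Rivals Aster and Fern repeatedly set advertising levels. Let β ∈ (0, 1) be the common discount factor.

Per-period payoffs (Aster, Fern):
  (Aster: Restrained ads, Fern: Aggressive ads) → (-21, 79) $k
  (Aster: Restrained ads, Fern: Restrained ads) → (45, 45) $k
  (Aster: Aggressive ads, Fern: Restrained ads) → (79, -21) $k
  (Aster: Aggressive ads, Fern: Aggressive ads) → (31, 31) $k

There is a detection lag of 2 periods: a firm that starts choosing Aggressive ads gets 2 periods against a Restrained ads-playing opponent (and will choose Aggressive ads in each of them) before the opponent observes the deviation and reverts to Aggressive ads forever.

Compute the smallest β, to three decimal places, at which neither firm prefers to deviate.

Deviating for the 2 undetected periods gains 79−45 = 34 per period over cooperation, then loses 45−31 = 14 per period forever once punishment starts.
Gain: 34(1 + β + … + β^1); loss: 14·β^2/(1−β).
No profitable deviation ⇔ 34(1−β^2) ≤ 14·β^2, i.e. β^2 ≥ 34/(34+14) = 17/24.
Hence β ≥ (17/24)^(1/2) ≈ 0.842.

0.842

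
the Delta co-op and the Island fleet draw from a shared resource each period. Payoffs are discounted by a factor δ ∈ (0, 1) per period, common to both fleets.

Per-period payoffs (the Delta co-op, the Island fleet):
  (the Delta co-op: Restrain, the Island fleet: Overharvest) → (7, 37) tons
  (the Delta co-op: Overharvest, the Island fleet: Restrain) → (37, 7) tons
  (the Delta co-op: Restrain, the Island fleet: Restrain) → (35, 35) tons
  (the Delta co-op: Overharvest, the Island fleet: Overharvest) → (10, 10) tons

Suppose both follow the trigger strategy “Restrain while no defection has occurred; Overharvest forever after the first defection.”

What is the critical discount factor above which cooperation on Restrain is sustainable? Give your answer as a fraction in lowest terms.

2/27

One-period gain from deviating is 37 − 35 = 2. The loss is 35 − 10 = 25 in every subsequent period, with present value 25·δ/(1−δ).
Deviation is unprofitable when 25·δ/(1−δ) ≥ 2, i.e. δ/(1−δ) ≥ 2/25.
Equivalently δ ≥ 2/(2+25) = 2/27.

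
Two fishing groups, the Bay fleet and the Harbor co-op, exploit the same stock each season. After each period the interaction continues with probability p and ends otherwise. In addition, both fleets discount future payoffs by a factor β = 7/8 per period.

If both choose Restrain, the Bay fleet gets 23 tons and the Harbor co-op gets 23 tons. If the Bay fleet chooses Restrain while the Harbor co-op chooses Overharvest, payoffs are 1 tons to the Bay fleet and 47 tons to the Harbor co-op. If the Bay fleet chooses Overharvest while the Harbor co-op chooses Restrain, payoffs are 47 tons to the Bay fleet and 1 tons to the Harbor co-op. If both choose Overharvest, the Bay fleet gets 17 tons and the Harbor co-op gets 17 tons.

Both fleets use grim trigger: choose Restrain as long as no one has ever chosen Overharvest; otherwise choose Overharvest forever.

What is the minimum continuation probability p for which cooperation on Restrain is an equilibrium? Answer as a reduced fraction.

32/35

With continuation probability p and discount β, the effective per-period discount factor is βp.
Grim-trigger IC: βp ≥ (47−23)/(47−17) = 4/5.
So p ≥ (4/5)/(7/8) = 32/35.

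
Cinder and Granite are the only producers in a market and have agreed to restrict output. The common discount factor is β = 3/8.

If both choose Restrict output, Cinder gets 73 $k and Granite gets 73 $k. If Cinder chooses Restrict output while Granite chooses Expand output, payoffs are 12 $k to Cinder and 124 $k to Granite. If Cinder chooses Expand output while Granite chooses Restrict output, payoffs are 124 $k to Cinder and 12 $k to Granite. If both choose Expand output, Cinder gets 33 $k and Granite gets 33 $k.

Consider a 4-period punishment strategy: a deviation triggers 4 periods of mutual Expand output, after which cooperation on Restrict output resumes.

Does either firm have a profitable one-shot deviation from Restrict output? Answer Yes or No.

IC: β+…+β^4 ≥ (124−73)/(73−33) = 51/40.
At β = 3/8: partial sum = 0.5881 < 1.2750. Cooperation not sustainable.

Yes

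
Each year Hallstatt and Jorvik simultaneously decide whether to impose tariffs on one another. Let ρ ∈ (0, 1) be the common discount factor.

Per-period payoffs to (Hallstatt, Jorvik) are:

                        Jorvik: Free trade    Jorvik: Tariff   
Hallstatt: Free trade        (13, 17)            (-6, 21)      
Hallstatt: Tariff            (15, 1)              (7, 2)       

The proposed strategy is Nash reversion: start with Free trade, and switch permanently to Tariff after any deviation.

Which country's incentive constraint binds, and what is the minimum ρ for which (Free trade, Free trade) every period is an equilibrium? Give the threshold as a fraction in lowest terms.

Hallstatt: cooperation gives 13 each period; deviation gives 15 once then 7 forever.
  13/(1−ρ) ≥ 15 + 7ρ/(1−ρ) ⇒ ρ ≥ 2/8 = 1/4.
Jorvik: cooperation gives 17 each period; deviation gives 21 once then 2 forever.
  ρ ≥ 4/19.
Both must hold, so the binding constraint is Hallstatt's: ρ ≥ 1/4.

Hallstatt; ρ ≥ 1/4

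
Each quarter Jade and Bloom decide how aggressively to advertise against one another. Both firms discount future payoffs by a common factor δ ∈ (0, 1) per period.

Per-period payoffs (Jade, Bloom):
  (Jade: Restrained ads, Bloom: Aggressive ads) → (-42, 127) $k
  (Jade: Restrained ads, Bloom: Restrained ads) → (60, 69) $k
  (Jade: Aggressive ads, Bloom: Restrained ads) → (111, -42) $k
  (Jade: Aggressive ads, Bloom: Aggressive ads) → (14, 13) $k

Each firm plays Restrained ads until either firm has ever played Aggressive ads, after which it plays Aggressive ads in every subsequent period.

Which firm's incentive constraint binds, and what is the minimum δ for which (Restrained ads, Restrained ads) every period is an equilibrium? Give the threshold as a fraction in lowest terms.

For Jade: deviation gain 111−60 = 51, per-period punishment loss 60−14 = 46. IC gives δ ≥ 51/97.
For Bloom: gain 58, loss 56 per period, so δ ≥ 58/114 = 29/57.
The tighter constraint is Jade's, so cooperation needs δ ≥ 51/97.

Jade; δ ≥ 51/97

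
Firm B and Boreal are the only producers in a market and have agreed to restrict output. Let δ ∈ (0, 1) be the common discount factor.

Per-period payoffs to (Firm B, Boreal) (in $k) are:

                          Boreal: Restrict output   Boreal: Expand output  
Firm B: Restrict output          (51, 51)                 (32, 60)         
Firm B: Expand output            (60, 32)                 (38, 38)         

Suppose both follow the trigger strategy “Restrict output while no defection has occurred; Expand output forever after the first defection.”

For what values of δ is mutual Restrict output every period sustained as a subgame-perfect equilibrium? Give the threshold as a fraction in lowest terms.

Under grim trigger the critical discount factor is (T−C)/(T−P) with T = 60, C = 51, P = 38.
δ* = (60−51)/(60−38) = 9/22.

9/22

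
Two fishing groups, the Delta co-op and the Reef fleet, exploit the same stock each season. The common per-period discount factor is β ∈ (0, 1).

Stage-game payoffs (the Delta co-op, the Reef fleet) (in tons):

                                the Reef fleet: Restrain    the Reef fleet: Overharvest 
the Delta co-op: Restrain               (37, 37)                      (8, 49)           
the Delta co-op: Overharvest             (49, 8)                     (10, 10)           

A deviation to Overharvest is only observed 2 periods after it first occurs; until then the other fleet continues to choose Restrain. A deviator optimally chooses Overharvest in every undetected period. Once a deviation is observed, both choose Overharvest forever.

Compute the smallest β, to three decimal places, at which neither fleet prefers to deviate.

0.555

The best deviation is to choose Overharvest for all 2 undetected periods, earning 49 each, then 10 forever once detected.
Deviation value: 49(1−β^2)/(1−β) + 10β^2/(1−β); cooperation value: 37/(1−β).
IC: 37 ≥ 49(1−β^2) + 10β^2 = 49 − 39β^2.
So β^2 ≥ 12/39 = 4/13, giving β ≥ (4/13)^(1/2) ≈ 0.555.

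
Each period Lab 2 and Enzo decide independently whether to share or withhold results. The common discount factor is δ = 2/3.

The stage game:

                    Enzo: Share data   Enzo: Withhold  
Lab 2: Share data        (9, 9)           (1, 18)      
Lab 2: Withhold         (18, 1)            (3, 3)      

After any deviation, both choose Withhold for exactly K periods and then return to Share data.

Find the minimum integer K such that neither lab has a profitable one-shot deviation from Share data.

4

Need Σ_{k=1}^{K} δ^k ≥ (18−9)/(9−3) = 1.5000 at δ = 2/3.
At K = 3 the sum is 1.4074 < 1.5000; at K = 4 it is 1.6049 ≥ 1.5000.
So the minimum punishment length is K = 4.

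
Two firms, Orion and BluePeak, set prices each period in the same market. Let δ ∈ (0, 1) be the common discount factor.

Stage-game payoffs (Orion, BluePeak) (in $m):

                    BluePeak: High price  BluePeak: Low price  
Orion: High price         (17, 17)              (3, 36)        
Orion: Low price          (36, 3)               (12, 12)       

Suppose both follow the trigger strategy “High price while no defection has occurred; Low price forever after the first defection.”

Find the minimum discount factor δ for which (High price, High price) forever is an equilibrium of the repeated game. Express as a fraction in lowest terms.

17/(1−δ) ≥ 36 + 12δ/(1−δ)
17 ≥ 36 − 24δ
δ ≥ 19/24.

19/24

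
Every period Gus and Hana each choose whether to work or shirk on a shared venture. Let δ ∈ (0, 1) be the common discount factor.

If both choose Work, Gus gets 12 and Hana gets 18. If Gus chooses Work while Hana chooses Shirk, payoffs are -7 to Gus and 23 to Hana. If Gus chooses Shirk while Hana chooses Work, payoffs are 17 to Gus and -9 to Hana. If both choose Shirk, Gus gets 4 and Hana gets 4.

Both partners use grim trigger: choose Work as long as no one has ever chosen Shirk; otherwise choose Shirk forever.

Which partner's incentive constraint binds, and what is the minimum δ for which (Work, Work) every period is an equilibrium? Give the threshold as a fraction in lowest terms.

Gus; δ ≥ 5/13

Gus's threshold: (17−12)/(17−4) = 5/13.
Hana's threshold: (23−18)/(23−4) = 5/19.
5/13 > 5/19, so Gus binds and δ* = 5/13.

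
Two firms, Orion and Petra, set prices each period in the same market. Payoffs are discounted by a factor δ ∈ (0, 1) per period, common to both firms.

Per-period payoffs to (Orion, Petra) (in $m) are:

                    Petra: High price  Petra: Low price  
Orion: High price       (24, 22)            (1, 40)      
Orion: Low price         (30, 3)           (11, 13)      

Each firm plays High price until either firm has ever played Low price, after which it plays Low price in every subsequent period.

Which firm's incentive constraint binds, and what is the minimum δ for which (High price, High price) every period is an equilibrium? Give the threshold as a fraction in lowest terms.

For Orion: deviation gain 30−24 = 6, per-period punishment loss 24−11 = 13. IC gives δ ≥ 6/19.
For Petra: gain 18, loss 9 per period, so δ ≥ 18/27 = 2/3.
The tighter constraint is Petra's, so cooperation needs δ ≥ 2/3.

Petra; δ ≥ 2/3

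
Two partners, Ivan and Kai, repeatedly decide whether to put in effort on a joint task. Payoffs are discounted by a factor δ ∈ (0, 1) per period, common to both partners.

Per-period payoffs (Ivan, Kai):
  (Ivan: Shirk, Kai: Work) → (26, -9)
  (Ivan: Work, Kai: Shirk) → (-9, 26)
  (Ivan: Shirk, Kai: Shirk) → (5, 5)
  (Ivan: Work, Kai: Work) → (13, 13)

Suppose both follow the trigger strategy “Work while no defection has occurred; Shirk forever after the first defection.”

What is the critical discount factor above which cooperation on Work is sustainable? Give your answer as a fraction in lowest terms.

13/21

Cooperation forever yields 13 each period: 13/(1−δ).
Deviating yields 26 once, then 5 forever: 26 + 5δ/(1−δ).
No profitable deviation requires 13/(1−δ) ≥ 26 + 5δ/(1−δ).
Multiplying by (1−δ): 13 ≥ 26(1−δ) + 5δ = 26 − 21δ.
So 21δ ≥ 13, i.e. δ ≥ 13/21.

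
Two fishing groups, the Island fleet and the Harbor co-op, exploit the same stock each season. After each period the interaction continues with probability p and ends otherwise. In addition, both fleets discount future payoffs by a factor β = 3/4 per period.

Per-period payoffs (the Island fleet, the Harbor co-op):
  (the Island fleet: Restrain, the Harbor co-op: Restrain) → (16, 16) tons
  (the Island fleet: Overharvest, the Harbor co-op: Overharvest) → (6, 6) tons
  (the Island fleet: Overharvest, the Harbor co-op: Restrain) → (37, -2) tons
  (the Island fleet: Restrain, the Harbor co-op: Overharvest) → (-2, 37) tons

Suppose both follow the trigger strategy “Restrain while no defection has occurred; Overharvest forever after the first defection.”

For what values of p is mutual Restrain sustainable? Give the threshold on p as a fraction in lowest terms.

28/31

Expected continuation weight on next period's payoff is β·p = 3/4·p, which plays the role of the discount factor.
Cooperation requires 3/4·p ≥ (37−16)/(37−6) = 21/31, hence p ≥ 28/31.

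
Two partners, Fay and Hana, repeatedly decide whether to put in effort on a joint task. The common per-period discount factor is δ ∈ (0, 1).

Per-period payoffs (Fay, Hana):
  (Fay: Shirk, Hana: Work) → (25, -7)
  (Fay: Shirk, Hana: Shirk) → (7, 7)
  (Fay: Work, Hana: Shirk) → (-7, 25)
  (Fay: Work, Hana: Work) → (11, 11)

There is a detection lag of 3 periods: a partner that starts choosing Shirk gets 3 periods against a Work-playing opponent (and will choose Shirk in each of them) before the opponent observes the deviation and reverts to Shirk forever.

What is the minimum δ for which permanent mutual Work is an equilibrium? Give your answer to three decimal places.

0.920

The best deviation is to choose Shirk for all 3 undetected periods, earning 25 each, then 7 forever once detected.
Deviation value: 25(1−δ^3)/(1−δ) + 7δ^3/(1−δ); cooperation value: 11/(1−δ).
IC: 11 ≥ 25(1−δ^3) + 7δ^3 = 25 − 18δ^3.
So δ^3 ≥ 14/18 = 7/9, giving δ ≥ (7/9)^(1/3) ≈ 0.920.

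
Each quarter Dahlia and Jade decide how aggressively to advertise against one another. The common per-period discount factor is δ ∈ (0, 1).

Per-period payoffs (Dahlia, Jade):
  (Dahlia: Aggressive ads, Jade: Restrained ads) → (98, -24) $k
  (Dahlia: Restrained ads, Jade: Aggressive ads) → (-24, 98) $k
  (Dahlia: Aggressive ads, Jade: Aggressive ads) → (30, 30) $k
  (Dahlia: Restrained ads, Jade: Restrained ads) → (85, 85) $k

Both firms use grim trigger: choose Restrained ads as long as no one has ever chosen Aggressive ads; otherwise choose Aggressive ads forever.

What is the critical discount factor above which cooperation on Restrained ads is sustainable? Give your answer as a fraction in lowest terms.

13/68

Under grim trigger the critical discount factor is (T−C)/(T−P) with T = 98, C = 85, P = 30.
δ* = (98−85)/(98−30) = 13/68.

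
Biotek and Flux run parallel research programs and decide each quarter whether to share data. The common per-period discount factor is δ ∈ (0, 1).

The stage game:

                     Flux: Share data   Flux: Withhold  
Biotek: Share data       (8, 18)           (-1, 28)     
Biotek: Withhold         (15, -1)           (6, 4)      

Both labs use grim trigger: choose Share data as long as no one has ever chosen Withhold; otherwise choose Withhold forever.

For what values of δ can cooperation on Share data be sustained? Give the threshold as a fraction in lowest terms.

Biotek: cooperation gives 8 each period; deviation gives 15 once then 6 forever.
  8/(1−δ) ≥ 15 + 6δ/(1−δ) ⇒ δ ≥ 7/9.
Flux: cooperation gives 18 each period; deviation gives 28 once then 4 forever.
  δ ≥ 10/24 = 5/12.
Both must hold, so the binding constraint is Biotek's: δ ≥ 7/9.

7/9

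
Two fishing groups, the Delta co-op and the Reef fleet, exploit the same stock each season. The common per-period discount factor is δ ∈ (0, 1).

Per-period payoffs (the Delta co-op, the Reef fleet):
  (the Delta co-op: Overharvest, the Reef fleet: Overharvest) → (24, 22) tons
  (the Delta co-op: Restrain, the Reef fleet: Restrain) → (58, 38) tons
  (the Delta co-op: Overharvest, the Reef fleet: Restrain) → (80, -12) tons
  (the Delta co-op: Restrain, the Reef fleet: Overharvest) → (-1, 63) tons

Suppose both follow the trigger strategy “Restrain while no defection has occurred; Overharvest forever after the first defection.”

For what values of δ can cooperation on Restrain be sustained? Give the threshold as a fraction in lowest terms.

25/41

For the Delta co-op: deviation gain 80−58 = 22, per-period punishment loss 58−24 = 34. IC gives δ ≥ 22/56 = 11/28.
For the Reef fleet: gain 25, loss 16 per period, so δ ≥ 25/41.
The tighter constraint is the Reef fleet's, so cooperation needs δ ≥ 25/41.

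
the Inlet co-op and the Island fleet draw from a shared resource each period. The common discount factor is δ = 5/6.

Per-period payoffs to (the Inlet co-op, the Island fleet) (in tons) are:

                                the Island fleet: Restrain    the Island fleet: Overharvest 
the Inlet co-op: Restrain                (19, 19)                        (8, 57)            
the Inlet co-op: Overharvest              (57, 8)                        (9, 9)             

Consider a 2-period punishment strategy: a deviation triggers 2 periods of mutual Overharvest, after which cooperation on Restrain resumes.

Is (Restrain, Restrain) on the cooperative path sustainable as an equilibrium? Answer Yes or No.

No

Comparing payoff streams over the 3 periods until play realigns: cooperate → 19(1+δ+…+δ^2); deviate → 57 + 9(δ+…+δ^2).
Cooperation is sustained iff (19−9)(δ+…+δ^2) ≥ 57−19.
δ+…+δ^2 = 5/6·(1−(5/6)^2)/(1−5/6) = 1.5278, and (57−19)/(19−9) = 3.8000.
1.5278 < 3.8000, so cooperation is not sustainable.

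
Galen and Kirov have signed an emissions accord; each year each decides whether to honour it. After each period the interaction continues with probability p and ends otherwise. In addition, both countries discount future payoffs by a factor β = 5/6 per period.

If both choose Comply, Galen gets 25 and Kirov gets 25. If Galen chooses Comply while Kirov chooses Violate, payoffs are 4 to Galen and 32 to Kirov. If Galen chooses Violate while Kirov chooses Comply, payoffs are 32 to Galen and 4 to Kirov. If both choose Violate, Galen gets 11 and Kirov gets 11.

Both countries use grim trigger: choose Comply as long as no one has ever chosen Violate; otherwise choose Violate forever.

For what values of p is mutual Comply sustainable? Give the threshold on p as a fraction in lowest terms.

Expected continuation weight on next period's payoff is β·p = 5/6·p, which plays the role of the discount factor.
Cooperation requires 5/6·p ≥ (32−25)/(32−11) = 1/3, hence p ≥ 2/5.

2/5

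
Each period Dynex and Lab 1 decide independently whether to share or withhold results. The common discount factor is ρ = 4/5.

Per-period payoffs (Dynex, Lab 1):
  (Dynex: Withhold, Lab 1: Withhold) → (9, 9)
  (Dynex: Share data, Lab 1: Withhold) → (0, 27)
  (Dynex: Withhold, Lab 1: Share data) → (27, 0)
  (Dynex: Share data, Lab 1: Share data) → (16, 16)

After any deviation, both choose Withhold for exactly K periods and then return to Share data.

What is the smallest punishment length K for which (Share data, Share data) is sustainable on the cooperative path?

3

No profitable deviation requires (16−9)(ρ+…+ρ^K) ≥ 27−16, i.e. ρ+…+ρ^K ≥ 11/7 ≈ 1.5714.
With ρ = 4/5, the partial sums are K=1: 0.8000, K=2: 1.4400, K=3: 1.9520.
K = 3 is the first length at which the sum reaches 1.5714.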